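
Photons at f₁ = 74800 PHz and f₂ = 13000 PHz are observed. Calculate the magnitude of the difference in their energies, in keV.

256 keV

Using E = hf: E₁ = 4.956e-14 J, E₂ = 8.614e-15 J.
|ΔE| = |4.956e-14 − 8.614e-15| = 4.09e-14 J = 256 keV.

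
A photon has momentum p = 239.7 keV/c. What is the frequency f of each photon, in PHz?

Take h = 6.62607015e-34 J·s, c = 2.99792458e8 m/s, 1 eV = 1.602176634e-19 J.
Convert to SI: p = 239.7 keV/c = 1.2810e-22 kg·m/s.
The photon relation is f = pc/h, giving f = 5.796e19 Hz.
Converting to PHz: f = 57960 PHz ≈ 5.80e4 PHz.

5.80e4 PHz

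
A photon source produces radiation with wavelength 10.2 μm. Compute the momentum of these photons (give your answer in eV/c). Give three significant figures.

In SI units: λ = 10.2 μm = 1.02 × 10^-5 m.
Apply p = h/λ: p = 6.496 × 10^-29 kg·m/s.
Converting to eV/c: p = 0.1216 eV/c ≈ 0.122 eV/c.

0.122 eV/c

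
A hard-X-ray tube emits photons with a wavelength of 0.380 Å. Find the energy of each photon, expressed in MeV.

0.0326 MeV

(h = 6.62607015e-34 J·s, c = 2.99792458e8 m/s, 1 eV = 1.602176634e-19 J.)
First convert: λ = 0.380 Å = 3.80e-11 m.
Apply E = hc/λ: E = 5.227e-15 J.
Converting to MeV: E = 0.03263 MeV ≈ 0.0326 MeV.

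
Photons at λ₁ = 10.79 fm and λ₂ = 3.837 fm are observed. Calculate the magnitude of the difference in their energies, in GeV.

Using E = hc/λ: E₁ = 1.8410e-11 J, E₂ = 5.1771e-11 J.
|ΔE| = |1.8410e-11 − 5.1771e-11| = 3.34e-11 J = 0.208 GeV.

0.208 GeV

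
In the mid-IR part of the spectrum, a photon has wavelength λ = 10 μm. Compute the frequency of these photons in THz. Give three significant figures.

30.0 THz

First convert: λ = 10 μm = 1.0e-5 m.
Since f = c/λ for a photon, f = 2.998e13 Hz.
Converting to THz: f = 29.98 THz ≈ 30.0 THz.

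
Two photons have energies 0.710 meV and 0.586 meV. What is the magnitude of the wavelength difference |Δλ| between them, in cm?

Using λ = hc/E: λ₁ = 0.001746 m, λ₂ = 0.002116 m.
|Δλ| = |0.001746 − 0.002116| = 3.70e-4 m = 0.0370 cm.

0.0370 cm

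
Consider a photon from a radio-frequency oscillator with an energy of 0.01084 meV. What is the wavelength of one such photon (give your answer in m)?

In SI units: E = 0.01084 meV = 1.7368e-24 J.
The photon relation is λ = hc/E, giving λ = 0.1144 m.
So λ ≈ 0.114 m.

0.114 m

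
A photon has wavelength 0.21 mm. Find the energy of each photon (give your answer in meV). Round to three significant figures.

In SI units: λ = 0.21 mm = 2.1e-4 m.
Apply E = hc/λ: E = 9.459e-22 J.
Converting to meV: E = 5.904 meV ≈ 5.90 meV.

5.90 meV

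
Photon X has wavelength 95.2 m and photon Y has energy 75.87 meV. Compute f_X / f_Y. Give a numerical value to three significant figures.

f_X = 3.149e6 Hz (from wavelength = 95.2 m, via f = c/λ).
f_Y = 1.835e13 Hz (from energy = 75.87 meV, via f = E/h).
Ratio = 3.149e6 / 1.835e13 = 1.72e-7.

1.72e-7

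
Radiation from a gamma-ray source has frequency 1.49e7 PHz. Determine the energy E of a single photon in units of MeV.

61.6 MeV

In SI units: f = 1.49e7 PHz = 1.49e22 Hz.
Since E = hf for a photon, E = 9.873e-12 J.
Converting to MeV: E = 61.62 MeV ≈ 61.6 MeV.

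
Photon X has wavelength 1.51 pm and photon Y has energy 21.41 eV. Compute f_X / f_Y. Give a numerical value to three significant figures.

f_X = 1.985 × 10^20 Hz (from wavelength = 1.51 pm, via f = c/λ).
f_Y = 5.177 × 10^15 Hz (from energy = 21.41 eV, via f = E/h).
Ratio = 1.985 × 10^20 / 5.177 × 10^15 = 3.84 × 10^4.

3.84 × 10^4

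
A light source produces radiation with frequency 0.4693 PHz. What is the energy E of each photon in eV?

1.94 eV

In SI units: f = 0.4693 PHz = 4.693e14 Hz.
Since E = hf for a photon, E = 3.110e-19 J.
Converting to eV: E = 1.941 eV ≈ 1.94 eV.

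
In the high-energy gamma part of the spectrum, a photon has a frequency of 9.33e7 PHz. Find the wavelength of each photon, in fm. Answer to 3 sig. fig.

Take c = 2.99792458e8 m/s.
First convert: f = 9.33e7 PHz = 9.33e22 Hz.
Apply λ = c/f: λ = 3.213e-15 m.
Converting to fm: λ = 3.213 fm ≈ 3.21 fm.

3.21 fm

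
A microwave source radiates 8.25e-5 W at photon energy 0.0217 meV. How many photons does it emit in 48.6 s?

1.15e21 photons

Total energy: E_total = P·t = 8.25e-5 × 48.6 = 0.004010 J.
Per-photon energy: E = 3.477e-24 J.
N = E_total / E_photon = 1.15e21.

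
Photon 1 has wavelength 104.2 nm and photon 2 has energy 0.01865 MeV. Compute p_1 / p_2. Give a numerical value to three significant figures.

p_1 = 6.359·10^-27 kg·m/s (from wavelength = 104.2 nm, via p = h/λ).
p_2 = 9.967·10^-24 kg·m/s (from energy = 0.01865 MeV, via p = E/c).
Ratio = 6.359·10^-27 / 9.967·10^-24 = 6.38·10^-4.

6.38·10^-4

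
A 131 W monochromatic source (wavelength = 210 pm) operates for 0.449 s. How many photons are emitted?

6.22 × 10^16 photons

Total energy: E_total = P·t = 131 × 0.449 = 58.82 J.
Per-photon energy: E = 9.459 × 10^-16 J.
N = E_total / E_photon = 6.22 × 10^16.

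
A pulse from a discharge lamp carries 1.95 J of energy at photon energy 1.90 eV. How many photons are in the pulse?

Per-photon energy: E = 3.044e-19 J (from energy = 1.90 eV).
N = E_total / E_photon = 1.95 J / 3.044e-19 J = 6.41e18.

6.41e18 photons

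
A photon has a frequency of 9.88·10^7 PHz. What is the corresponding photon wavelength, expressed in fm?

Take c = 2.99792458·10^8 m/s.
In SI units: f = 9.88·10^7 PHz = 9.88·10^22 Hz.
Apply λ = c/f: λ = 3.034·10^-15 m.
Converting to fm: λ = 3.034 fm ≈ 3.03 fm.

3.03 fm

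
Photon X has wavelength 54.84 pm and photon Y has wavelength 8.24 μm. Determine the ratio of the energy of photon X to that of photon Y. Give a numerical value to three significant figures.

1.50 × 10^5

E_X = 3.622 × 10^-15 J (from wavelength = 54.84 pm, via E = hc/λ).
E_Y = 2.411 × 10^-20 J (from wavelength = 8.24 μm, via E = hc/λ).
Ratio = 3.622 × 10^-15 / 2.411 × 10^-20 = 1.50 × 10^5.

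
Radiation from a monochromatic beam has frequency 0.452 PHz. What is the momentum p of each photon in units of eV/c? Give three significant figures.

Convert to SI: f = 0.452 PHz = 4.52e14 Hz.
Apply p = hf/c: p = 9.990e-28 kg·m/s.
Converting to eV/c: p = 1.869 eV/c ≈ 1.87 eV/c.

1.87 eV/c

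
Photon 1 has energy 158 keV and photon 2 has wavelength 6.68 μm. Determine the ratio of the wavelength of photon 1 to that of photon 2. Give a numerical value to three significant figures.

λ_1 = 7.847e-12 m (from energy = 158 keV, via λ = hc/E).
λ_2 = 6.680e-6 m (from wavelength = 6.68 μm, via λ given directly).
Ratio = 7.847e-12 / 6.680e-6 = 1.17e-6.

1.17e-6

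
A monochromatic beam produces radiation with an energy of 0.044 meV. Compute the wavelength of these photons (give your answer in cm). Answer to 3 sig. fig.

2.82 cm

First convert: E = 0.044 meV = 7.0496e-24 J.
The photon relation is λ = hc/E, giving λ = 0.02818 m.
Converting to cm: λ = 2.818 cm ≈ 2.82 cm.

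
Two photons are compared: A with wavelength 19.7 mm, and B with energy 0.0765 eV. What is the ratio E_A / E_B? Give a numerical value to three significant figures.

E_A = 1.008 × 10^-23 J (from wavelength = 19.7 mm, via E = hc/λ).
E_B = 1.226 × 10^-20 J (from energy = 0.0765 eV, via E given directly).
Ratio = 1.008 × 10^-23 / 1.226 × 10^-20 = 8.23 × 10^-4.

8.23 × 10^-4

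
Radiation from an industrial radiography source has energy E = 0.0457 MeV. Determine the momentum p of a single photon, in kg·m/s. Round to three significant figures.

2.44·10^-23 kg·m/s

Use c = 2.99792458·10^8 m/s, 1 eV = 1.602176634·10^-19 J.
In SI units: E = 0.0457 MeV = 7.3219·10^-15 J.
For a photon p = E/c, so p = 2.442·10^-23 kg·m/s.
So p ≈ 2.44·10^-23 kg·m/s.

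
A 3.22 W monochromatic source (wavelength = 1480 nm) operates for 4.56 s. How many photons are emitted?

1.09e20 photons

Total energy: E_total = P·t = 3.22 × 4.56 = 14.68 J.
Per-photon energy: E = 1.342e-19 J.
N = E_total / E_photon = 1.09e20.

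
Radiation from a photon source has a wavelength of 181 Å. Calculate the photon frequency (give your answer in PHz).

16.6 PHz

(c = 2.99792458 × 10^8 m/s.)
In SI units: λ = 181 Å = 1.81 × 10^-8 m.
For a photon f = c/λ, so f = 1.656 × 10^16 Hz.
Converting to PHz: f = 16.56 PHz ≈ 16.6 PHz.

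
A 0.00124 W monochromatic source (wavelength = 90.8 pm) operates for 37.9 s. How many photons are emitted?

Total energy: E_total = P·t = 0.00124 × 37.9 = 0.04700 J.
Per-photon energy: E = 2.188 × 10^-15 J.
N = E_total / E_photon = 2.15 × 10^13.

2.15 × 10^13 photons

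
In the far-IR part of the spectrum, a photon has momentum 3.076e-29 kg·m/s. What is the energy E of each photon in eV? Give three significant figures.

0.0576 eV

Apply E = pc: E = 9.222e-21 J.
Converting to eV: E = 0.05756 eV ≈ 0.0576 eV.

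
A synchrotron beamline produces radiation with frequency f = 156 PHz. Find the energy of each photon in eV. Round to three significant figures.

645 eV

Take h = 6.62607015 × 10^-34 J·s, 1 eV = 1.602176634 × 10^-19 J.
In SI units: f = 156 PHz = 1.56 × 10^17 Hz.
For a photon E = hf, so E = 1.034 × 10^-16 J.
Converting to eV: E = 645.2 eV ≈ 645 eV.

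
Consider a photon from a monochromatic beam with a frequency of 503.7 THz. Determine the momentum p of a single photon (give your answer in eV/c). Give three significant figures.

2.08 eV/c

(h = 6.62607015 × 10^-34 J·s, c = 2.99792458 × 10^8 m/s, 1 eV = 1.602176634 × 10^-19 J.)
Convert to SI: f = 503.7 THz = 5.037 × 10^14 Hz.
Since p = hf/c for a photon, p = 1.113 × 10^-27 kg·m/s.
Converting to eV/c: p = 2.083 eV/c ≈ 2.08 eV/c.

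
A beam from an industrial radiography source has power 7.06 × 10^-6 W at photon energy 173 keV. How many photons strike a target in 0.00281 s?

7.16 × 10^5 photons

Total energy: E_total = P·t = 7.06 × 10^-6 × 0.00281 = 1.984 × 10^-8 J.
Per-photon energy: E = 2.772 × 10^-14 J.
N = E_total / E_photon = 7.16 × 10^5.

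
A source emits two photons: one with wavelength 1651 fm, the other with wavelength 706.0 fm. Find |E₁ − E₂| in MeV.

Using E = hc/λ: E₁ = 1.2032·10^-13 J, E₂ = 2.8137·10^-13 J.
|ΔE| = |1.2032·10^-13 − 2.8137·10^-13| = 1.61·10^-13 J = 1.01 MeV.

1.01 MeV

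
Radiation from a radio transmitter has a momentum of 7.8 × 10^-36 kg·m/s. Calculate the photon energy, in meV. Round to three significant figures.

For a photon E = pc, so E = 2.338 × 10^-27 J.
Converting to meV: E = 1.460 × 10^-5 meV ≈ 1.46 × 10^-5 meV.

1.46 × 10^-5 meV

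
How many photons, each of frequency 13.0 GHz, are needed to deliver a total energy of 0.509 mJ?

5.91e19 photons

Per-photon energy: E = 8.614e-24 J (from frequency = 13.0 GHz).
N = E_total / E_photon = 5.09e-4 J / 8.614e-24 J = 5.91e19.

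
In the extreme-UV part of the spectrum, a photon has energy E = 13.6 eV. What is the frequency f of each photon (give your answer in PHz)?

3.29 PHz

First convert: E = 13.6 eV = 2.1790e-18 J.
Apply f = E/h: f = 3.288e15 Hz.
Converting to PHz: f = 3.288 PHz ≈ 3.29 PHz.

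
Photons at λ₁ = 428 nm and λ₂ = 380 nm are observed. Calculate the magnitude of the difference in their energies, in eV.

0.366 eV

Using E = hc/λ: E₁ = 4.641 × 10^-19 J, E₂ = 5.227 × 10^-19 J.
|ΔE| = |4.641 × 10^-19 − 5.227 × 10^-19| = 5.86 × 10^-20 J = 0.366 eV.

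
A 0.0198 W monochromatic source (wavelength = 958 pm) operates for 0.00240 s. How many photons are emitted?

2.29·10^11 photons

Total energy: E_total = P·t = 0.0198 × 0.00240 = 4.752·10^-5 J.
Per-photon energy: E = 2.074·10^-16 J.
N = E_total / E_photon = 2.29·10^11.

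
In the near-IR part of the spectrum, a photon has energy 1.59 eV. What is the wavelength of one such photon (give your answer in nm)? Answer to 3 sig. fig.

780 nm

Convert to SI: E = 1.59 eV = 2.5475·10^-19 J.
Apply λ = hc/E: λ = 7.798·10^-7 m.
Converting to nm: λ = 779.8 nm ≈ 780 nm.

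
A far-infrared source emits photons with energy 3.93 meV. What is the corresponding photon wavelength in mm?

0.315 mm

Convert to SI: E = 3.93 meV = 6.2966e-22 J.
The photon relation is λ = hc/E, giving λ = 3.155e-4 m.
Converting to mm: λ = 0.3155 mm ≈ 0.315 mm.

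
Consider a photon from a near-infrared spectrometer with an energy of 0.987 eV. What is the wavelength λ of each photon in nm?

1260 nm

Take h = 6.62607015·10^-34 J·s, c = 2.99792458·10^8 m/s, 1 eV = 1.602176634·10^-19 J.
Convert to SI: E = 0.987 eV = 1.5813·10^-19 J.
Apply λ = hc/E: λ = 1.256·10^-6 m.
Converting to nm: λ = 1256 nm ≈ 1260 nm.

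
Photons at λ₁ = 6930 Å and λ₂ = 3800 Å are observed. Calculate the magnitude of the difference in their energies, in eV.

Using E = hc/λ: E₁ = 2.866 × 10^-19 J, E₂ = 5.227 × 10^-19 J.
|ΔE| = |2.866 × 10^-19 − 5.227 × 10^-19| = 2.36 × 10^-19 J = 1.47 eV.

1.47 eV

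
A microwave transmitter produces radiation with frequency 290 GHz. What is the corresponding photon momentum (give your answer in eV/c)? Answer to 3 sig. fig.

Convert to SI: f = 290 GHz = 2.90 × 10^11 Hz.
Apply p = hf/c: p = 6.410 × 10^-31 kg·m/s.
Converting to eV/c: p = 0.001199 eV/c ≈ 1.20 × 10^-3 eV/c.

1.20 × 10^-3 eV/c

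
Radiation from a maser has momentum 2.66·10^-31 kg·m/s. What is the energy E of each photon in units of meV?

0.498 meV

Since E = pc for a photon, E = 7.974·10^-23 J.
Converting to meV: E = 0.4977 meV ≈ 0.498 meV.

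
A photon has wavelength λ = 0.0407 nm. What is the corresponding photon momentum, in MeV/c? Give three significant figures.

(h = 6.62607015 × 10^-34 J·s, c = 2.99792458 × 10^8 m/s, 1 eV = 1.602176634 × 10^-19 J.)
Convert to SI: λ = 0.0407 nm = 4.07 × 10^-11 m.
For a photon p = h/λ, so p = 1.628 × 10^-23 kg·m/s.
Converting to MeV/c: p = 0.03046 MeV/c ≈ 0.0305 MeV/c.

0.0305 MeV/c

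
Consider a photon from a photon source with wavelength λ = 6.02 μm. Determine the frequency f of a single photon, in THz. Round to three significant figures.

49.8 THz

Take c = 2.99792458 × 10^8 m/s.
First convert: λ = 6.02 μm = 6.02 × 10^-6 m.
For a photon f = c/λ, so f = 4.980 × 10^13 Hz.
Converting to THz: f = 49.80 THz ≈ 49.8 THz.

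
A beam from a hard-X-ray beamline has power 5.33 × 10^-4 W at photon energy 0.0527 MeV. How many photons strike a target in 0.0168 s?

Total energy: E_total = P·t = 5.33 × 10^-4 × 0.0168 = 8.954 × 10^-6 J.
Per-photon energy: E = 8.443 × 10^-15 J.
N = E_total / E_photon = 1.06 × 10^9.

1.06 × 10^9 photons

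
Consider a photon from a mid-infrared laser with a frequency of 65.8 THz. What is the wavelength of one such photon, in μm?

4.56 μm

Take c = 2.99792458e8 m/s.
Convert to SI: f = 65.8 THz = 6.58e13 Hz.
The photon relation is λ = c/f, giving λ = 4.556e-6 m.
Converting to μm: λ = 4.556 μm ≈ 4.56 μm.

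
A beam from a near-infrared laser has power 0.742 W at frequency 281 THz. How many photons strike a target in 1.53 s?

6.10e18 photons

Total energy: E_total = P·t = 0.742 × 1.53 = 1.135 J.
Per-photon energy: E = 1.862e-19 J.
N = E_total / E_photon = 6.10e18.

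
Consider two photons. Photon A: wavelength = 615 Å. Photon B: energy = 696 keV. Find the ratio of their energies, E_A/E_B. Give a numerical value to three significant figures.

E_A = 3.230 × 10^-18 J (from wavelength = 615 Å, via E = hc/λ).
E_B = 1.115 × 10^-13 J (from energy = 696 keV, via E given directly).
Ratio = 3.230 × 10^-18 / 1.115 × 10^-13 = 2.90 × 10^-5.

2.90 × 10^-5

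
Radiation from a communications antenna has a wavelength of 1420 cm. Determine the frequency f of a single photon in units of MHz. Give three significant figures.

Convert to SI: λ = 1420 cm = 14.2 m.
Apply f = c/λ: f = 2.111·10^7 Hz.
Converting to MHz: f = 21.11 MHz ≈ 21.1 MHz.

21.1 MHz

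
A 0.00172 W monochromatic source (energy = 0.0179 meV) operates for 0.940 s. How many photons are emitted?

Total energy: E_total = P·t = 0.00172 × 0.940 = 0.001617 J.
Per-photon energy: E = 2.868 × 10^-24 J.
N = E_total / E_photon = 5.64 × 10^20.

5.64 × 10^20 photons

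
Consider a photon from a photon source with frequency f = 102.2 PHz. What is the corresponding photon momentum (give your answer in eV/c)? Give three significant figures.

Take h = 6.62607015e-34 J·s, c = 2.99792458e8 m/s, 1 eV = 1.602176634e-19 J.
In SI units: f = 102.2 PHz = 1.022e17 Hz.
The photon relation is p = hf/c, giving p = 2.259e-25 kg·m/s.
Converting to eV/c: p = 422.7 eV/c ≈ 423 eV/c.

423 eV/c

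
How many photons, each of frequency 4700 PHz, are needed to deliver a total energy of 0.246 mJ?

Per-photon energy: E = 3.114 × 10^-15 J (from frequency = 4700 PHz).
N = E_total / E_photon = 2.46 × 10^-4 J / 3.114 × 10^-15 J = 7.90 × 10^10.

7.90 × 10^10 photons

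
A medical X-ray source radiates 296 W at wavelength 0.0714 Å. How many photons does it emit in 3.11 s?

Total energy: E_total = P·t = 296 × 3.11 = 920.6 J.
Per-photon energy: E = 2.782·10^-14 J.
N = E_total / E_photon = 3.31·10^16.

3.31·10^16 photons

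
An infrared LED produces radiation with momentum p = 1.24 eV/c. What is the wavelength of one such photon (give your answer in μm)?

1.00 μm

Take h = 6.62607015e-34 J·s, c = 2.99792458e8 m/s, 1 eV = 1.602176634e-19 J.
First convert: p = 1.24 eV/c = 6.6269e-28 kg·m/s.
Since λ = h/p for a photon, λ = 9.999e-7 m.
Converting to μm: λ = 0.9999 μm ≈ 1.00 μm.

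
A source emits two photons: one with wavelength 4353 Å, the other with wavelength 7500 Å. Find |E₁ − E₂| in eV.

Using E = hc/λ: E₁ = 4.5634 × 10^-19 J, E₂ = 2.6486 × 10^-19 J.
|ΔE| = |4.5634 × 10^-19 − 2.6486 × 10^-19| = 1.91 × 10^-19 J = 1.20 eV.

1.20 eV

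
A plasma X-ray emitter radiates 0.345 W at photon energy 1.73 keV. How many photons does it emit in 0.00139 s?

1.73 × 10^12 photons

Total energy: E_total = P·t = 0.345 × 0.00139 = 4.795 × 10^-4 J.
Per-photon energy: E = 2.772 × 10^-16 J.
N = E_total / E_photon = 1.73 × 10^12.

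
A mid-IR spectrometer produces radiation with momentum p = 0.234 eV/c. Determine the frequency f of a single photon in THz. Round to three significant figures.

In SI units: p = 0.234 eV/c = 1.2506e-28 kg·m/s.
The photon relation is f = pc/h, giving f = 5.658e13 Hz.
Converting to THz: f = 56.58 THz ≈ 56.6 THz.

56.6 THz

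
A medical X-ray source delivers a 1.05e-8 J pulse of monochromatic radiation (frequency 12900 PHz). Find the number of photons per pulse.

1.23e6 photons

Per-photon energy: E = 8.548e-15 J (from frequency = 12900 PHz).
N = E_total / E_photon = 1.05e-8 J / 8.548e-15 J = 1.23e6.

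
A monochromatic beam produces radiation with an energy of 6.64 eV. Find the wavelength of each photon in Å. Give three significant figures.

In SI units: E = 6.64 eV = 1.0638e-18 J.
For a photon λ = hc/E, so λ = 1.867e-7 m.
Converting to Å: λ = 1867 Å ≈ 1870 Å.

1870 Å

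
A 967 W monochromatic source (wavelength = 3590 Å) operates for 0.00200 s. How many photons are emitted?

3.50e18 photons

Total energy: E_total = P·t = 967 × 0.00200 = 1.934 J.
Per-photon energy: E = 5.533e-19 J.
N = E_total / E_photon = 3.50e18.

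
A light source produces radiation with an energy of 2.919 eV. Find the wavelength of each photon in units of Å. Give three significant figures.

Convert to SI: E = 2.919 eV = 4.6768 × 10^-19 J.
For a photon λ = hc/E, so λ = 4.247 × 10^-7 m.
Converting to Å: λ = 4247 Å ≈ 4250 Å.

4250 Å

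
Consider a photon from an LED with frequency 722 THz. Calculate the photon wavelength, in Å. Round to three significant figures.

Take c = 2.99792458 × 10^8 m/s.
First convert: f = 722 THz = 7.22 × 10^14 Hz.
Apply λ = c/f: λ = 4.152 × 10^-7 m.
Converting to Å: λ = 4152 Å ≈ 4150 Å.

4150 Å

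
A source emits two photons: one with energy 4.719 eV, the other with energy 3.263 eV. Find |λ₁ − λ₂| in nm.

Using λ = hc/E: λ₁ = 2.6273 × 10^-7 m, λ₂ = 3.7997 × 10^-7 m.
|Δλ| = |2.6273 × 10^-7 − 3.7997 × 10^-7| = 1.17 × 10^-7 m = 117 nm.

117 nm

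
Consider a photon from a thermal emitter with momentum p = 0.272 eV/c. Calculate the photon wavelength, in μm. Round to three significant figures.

4.56 μm

(h = 6.62607015·10^-34 J·s, c = 2.99792458·10^8 m/s, 1 eV = 1.602176634·10^-19 J.)
First convert: p = 0.272 eV/c = 1.4536·10^-28 kg·m/s.
Since λ = h/p for a photon, λ = 4.558·10^-6 m.
Converting to μm: λ = 4.558 μm ≈ 4.56 μm.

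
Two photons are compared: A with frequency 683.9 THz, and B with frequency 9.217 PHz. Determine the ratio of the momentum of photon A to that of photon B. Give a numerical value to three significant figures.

0.0742

p_A = 1.512e-27 kg·m/s (from frequency = 683.9 THz, via p = hf/c).
p_B = 2.037e-26 kg·m/s (from frequency = 9.217 PHz, via p = hf/c).
Ratio = 1.512e-27 / 2.037e-26 = 0.0742.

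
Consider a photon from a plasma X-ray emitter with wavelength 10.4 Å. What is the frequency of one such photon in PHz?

Take c = 2.99792458 × 10^8 m/s.
In SI units: λ = 10.4 Å = 1.04 × 10^-9 m.
Since f = c/λ for a photon, f = 2.883 × 10^17 Hz.
Converting to PHz: f = 288.3 PHz ≈ 288 PHz.

288 PHz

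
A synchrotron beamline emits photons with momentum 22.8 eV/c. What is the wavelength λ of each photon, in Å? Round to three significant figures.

544 Å

Take h = 6.62607015 × 10^-34 J·s, c = 2.99792458 × 10^8 m/s, 1 eV = 1.602176634 × 10^-19 J.
First convert: p = 22.8 eV/c = 1.2185 × 10^-26 kg·m/s.
The photon relation is λ = h/p, giving λ = 5.438 × 10^-8 m.
Converting to Å: λ = 543.8 Å ≈ 544 Å.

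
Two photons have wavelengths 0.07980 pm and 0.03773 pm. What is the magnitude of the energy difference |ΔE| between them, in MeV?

17.3 MeV

Using E = hc/λ: E₁ = 2.4893·10^-12 J, E₂ = 5.2649·10^-12 J.
|ΔE| = |2.4893·10^-12 − 5.2649·10^-12| = 2.78·10^-12 J = 17.3 MeV.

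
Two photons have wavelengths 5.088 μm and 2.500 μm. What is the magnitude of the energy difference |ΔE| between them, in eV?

0.252 eV

Using E = hc/λ: E₁ = 3.9042e-20 J, E₂ = 7.9458e-20 J.
|ΔE| = |3.9042e-20 − 7.9458e-20| = 4.04e-20 J = 0.252 eV.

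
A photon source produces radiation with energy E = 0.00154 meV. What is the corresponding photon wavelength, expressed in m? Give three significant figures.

First convert: E = 0.00154 meV = 2.4674e-25 J.
Since λ = hc/E for a photon, λ = 0.8051 m.
So λ ≈ 0.805 m.

0.805 m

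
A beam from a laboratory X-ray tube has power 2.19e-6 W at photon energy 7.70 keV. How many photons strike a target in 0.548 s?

Total energy: E_total = P·t = 2.19e-6 × 0.548 = 1.200e-6 J.
Per-photon energy: E = 1.234e-15 J.
N = E_total / E_photon = 9.73e8.

9.73e8 photons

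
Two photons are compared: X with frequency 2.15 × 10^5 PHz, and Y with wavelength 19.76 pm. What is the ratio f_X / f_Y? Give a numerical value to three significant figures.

14.2

f_X = 2.150 × 10^20 Hz (from frequency = 2.15 × 10^5 PHz, via f given directly).
f_Y = 1.517 × 10^19 Hz (from wavelength = 19.76 pm, via f = c/λ).
Ratio = 2.150 × 10^20 / 1.517 × 10^19 = 14.2.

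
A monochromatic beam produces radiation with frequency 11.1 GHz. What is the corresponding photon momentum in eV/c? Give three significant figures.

4.59 × 10^-5 eV/c

Use h = 6.62607015 × 10^-34 J·s, c = 2.99792458 × 10^8 m/s, 1 eV = 1.602176634 × 10^-19 J.
First convert: f = 11.1 GHz = 1.11 × 10^10 Hz.
For a photon p = hf/c, so p = 2.453 × 10^-32 kg·m/s.
Converting to eV/c: p = 4.591 × 10^-5 eV/c ≈ 4.59 × 10^-5 eV/c.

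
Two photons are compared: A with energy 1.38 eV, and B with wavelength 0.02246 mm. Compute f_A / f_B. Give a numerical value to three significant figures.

25.0

f_A = 3.337e14 Hz (from energy = 1.38 eV, via f = E/h).
f_B = 1.335e13 Hz (from wavelength = 0.02246 mm, via f = c/λ).
Ratio = 3.337e14 / 1.335e13 = 25.0.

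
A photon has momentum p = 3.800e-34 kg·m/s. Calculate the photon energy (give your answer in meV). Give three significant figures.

Use c = 2.99792458e8 m/s, 1 eV = 1.602176634e-19 J.
Since E = pc for a photon, E = 1.139e-25 J.
Converting to meV: E = 7.110e-4 meV ≈ 7.11e-4 meV.

7.11e-4 meV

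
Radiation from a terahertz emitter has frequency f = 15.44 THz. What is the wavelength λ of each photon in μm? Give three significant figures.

First convert: f = 15.44 THz = 1.544e13 Hz.
The photon relation is λ = c/f, giving λ = 1.942e-5 m.
Converting to μm: λ = 19.42 μm ≈ 19.4 μm.

19.4 μm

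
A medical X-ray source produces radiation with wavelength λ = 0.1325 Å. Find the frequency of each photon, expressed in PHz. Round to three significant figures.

2.26 × 10^4 PHz

(c = 2.99792458 × 10^8 m/s.)
In SI units: λ = 0.1325 Å = 1.325 × 10^-11 m.
Apply f = c/λ: f = 2.263 × 10^19 Hz.
Converting to PHz: f = 22630 PHz ≈ 2.26 × 10^4 PHz.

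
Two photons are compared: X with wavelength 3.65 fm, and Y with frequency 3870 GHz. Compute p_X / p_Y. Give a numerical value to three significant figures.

2.12 × 10^10

p_X = 1.815 × 10^-19 kg·m/s (from wavelength = 3.65 fm, via p = h/λ).
p_Y = 8.554 × 10^-30 kg·m/s (from frequency = 3870 GHz, via p = hf/c).
Ratio = 1.815 × 10^-19 / 8.554 × 10^-30 = 2.12 × 10^10.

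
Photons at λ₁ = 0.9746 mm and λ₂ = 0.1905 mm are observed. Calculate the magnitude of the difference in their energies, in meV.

Using E = hc/λ: E₁ = 2.0382·10^-22 J, E₂ = 1.0428·10^-21 J.
|ΔE| = |2.0382·10^-22 − 1.0428·10^-21| = 8.39·10^-22 J = 5.24 meV.

5.24 meV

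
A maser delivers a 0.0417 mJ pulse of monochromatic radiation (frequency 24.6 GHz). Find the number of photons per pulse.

2.56 × 10^18 photons

Per-photon energy: E = 1.630 × 10^-23 J (from frequency = 24.6 GHz).
N = E_total / E_photon = 4.17 × 10^-5 J / 1.630 × 10^-23 J = 2.56 × 10^18.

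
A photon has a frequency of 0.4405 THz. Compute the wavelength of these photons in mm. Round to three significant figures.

Convert to SI: f = 0.4405 THz = 4.405e11 Hz.
The photon relation is λ = c/f, giving λ = 6.806e-4 m.
Converting to mm: λ = 0.6806 mm ≈ 0.681 mm.

0.681 mm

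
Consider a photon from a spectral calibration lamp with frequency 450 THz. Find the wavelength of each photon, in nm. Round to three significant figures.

Use c = 2.99792458 × 10^8 m/s.
First convert: f = 450 THz = 4.5 × 10^14 Hz.
The photon relation is λ = c/f, giving λ = 6.662 × 10^-7 m.
Converting to nm: λ = 666.2 nm ≈ 666 nm.

666 nm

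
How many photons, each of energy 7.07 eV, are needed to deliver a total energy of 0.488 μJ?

4.31 × 10^11 photons

Per-photon energy: E = 1.133 × 10^-18 J (from energy = 7.07 eV).
N = E_total / E_photon = 4.88 × 10^-7 J / 1.133 × 10^-18 J = 4.31 × 10^11.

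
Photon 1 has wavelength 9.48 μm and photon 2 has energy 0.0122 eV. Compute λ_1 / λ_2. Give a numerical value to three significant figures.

0.0933

λ_1 = 9.480e-6 m (from wavelength = 9.48 μm, via λ given directly).
λ_2 = 1.016e-4 m (from energy = 0.0122 eV, via λ = hc/E).
Ratio = 9.480e-6 / 1.016e-4 = 0.0933.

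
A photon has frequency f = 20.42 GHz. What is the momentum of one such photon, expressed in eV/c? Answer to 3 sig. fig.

In SI units: f = 20.42 GHz = 2.042e10 Hz.
For a photon p = hf/c, so p = 4.513e-32 kg·m/s.
Converting to eV/c: p = 8.445e-5 eV/c ≈ 8.45e-5 eV/c.

8.45e-5 eV/c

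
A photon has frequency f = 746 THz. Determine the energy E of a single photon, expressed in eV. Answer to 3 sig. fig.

3.09 eV

Use h = 6.62607015·10^-34 J·s, 1 eV = 1.602176634·10^-19 J.
First convert: f = 746 THz = 7.46·10^14 Hz.
Since E = hf for a photon, E = 4.943·10^-19 J.
Converting to eV: E = 3.085 eV ≈ 3.09 eV.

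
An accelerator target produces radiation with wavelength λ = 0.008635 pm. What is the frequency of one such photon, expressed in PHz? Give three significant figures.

3.47·10^7 PHz

Convert to SI: λ = 0.008635 pm = 8.635·10^-15 m.
For a photon f = c/λ, so f = 3.472·10^22 Hz.
Converting to PHz: f = 3.472·10^7 PHz ≈ 3.47·10^7 PHz.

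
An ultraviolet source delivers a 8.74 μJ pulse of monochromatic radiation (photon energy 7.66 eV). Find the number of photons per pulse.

Per-photon energy: E = 1.227e-18 J (from energy = 7.66 eV).
N = E_total / E_photon = 8.74e-6 J / 1.227e-18 J = 7.12e12.

7.12e12 photons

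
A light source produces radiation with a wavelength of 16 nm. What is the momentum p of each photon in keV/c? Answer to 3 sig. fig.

0.0775 keV/c

First convert: λ = 16 nm = 1.6 × 10^-8 m.
Apply p = h/λ: p = 4.141 × 10^-26 kg·m/s.
Converting to keV/c: p = 0.07749 keV/c ≈ 0.0775 keV/c.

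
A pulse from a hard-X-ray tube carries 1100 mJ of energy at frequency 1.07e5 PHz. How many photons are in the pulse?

1.55e13 photons

Per-photon energy: E = 7.090e-14 J (from frequency = 1.07e5 PHz).
N = E_total / E_photon = 1.10 J / 7.090e-14 J = 1.55e13.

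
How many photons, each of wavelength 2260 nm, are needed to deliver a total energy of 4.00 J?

Per-photon energy: E = 8.790 × 10^-20 J (from wavelength = 2260 nm).
N = E_total / E_photon = 4.00 J / 8.790 × 10^-20 J = 4.55 × 10^19.

4.55 × 10^19 photons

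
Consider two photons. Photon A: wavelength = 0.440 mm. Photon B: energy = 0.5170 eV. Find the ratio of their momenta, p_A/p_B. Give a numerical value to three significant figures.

p_A = 1.506 × 10^-30 kg·m/s (from wavelength = 0.440 mm, via p = h/λ).
p_B = 2.763 × 10^-28 kg·m/s (from energy = 0.5170 eV, via p = E/c).
Ratio = 1.506 × 10^-30 / 2.763 × 10^-28 = 5.45 × 10^-3.

5.45 × 10^-3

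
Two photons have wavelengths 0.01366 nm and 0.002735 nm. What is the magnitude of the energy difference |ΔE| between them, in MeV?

0.363 MeV

Using E = hc/λ: E₁ = 1.4542e-14 J, E₂ = 7.2631e-14 J.
|ΔE| = |1.4542e-14 − 7.2631e-14| = 5.81e-14 J = 0.363 MeV.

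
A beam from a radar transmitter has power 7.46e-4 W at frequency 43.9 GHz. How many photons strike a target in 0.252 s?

6.46e18 photons

Total energy: E_total = P·t = 7.46e-4 × 0.252 = 1.880e-4 J.
Per-photon energy: E = 2.909e-23 J.
N = E_total / E_photon = 6.46e18.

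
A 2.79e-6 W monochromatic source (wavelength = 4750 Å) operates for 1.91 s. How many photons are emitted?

Total energy: E_total = P·t = 2.79e-6 × 1.91 = 5.329e-6 J.
Per-photon energy: E = 4.182e-19 J.
N = E_total / E_photon = 1.27e13.

1.27e13 photons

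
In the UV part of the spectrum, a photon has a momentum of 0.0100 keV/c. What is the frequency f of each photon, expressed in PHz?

Convert to SI: p = 0.0100 keV/c = 5.3443·10^-27 kg·m/s.
Apply f = pc/h: f = 2.418·10^15 Hz.
Converting to PHz: f = 2.418 PHz ≈ 2.42 PHz.

2.42 PHz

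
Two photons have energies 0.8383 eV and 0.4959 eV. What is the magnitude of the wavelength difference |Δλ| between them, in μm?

1.02 μm

Using λ = hc/E: λ₁ = 1.4790 × 10^-6 m, λ₂ = 2.5002 × 10^-6 m.
|Δλ| = |1.4790 × 10^-6 − 2.5002 × 10^-6| = 1.02 × 10^-6 m = 1.02 μm.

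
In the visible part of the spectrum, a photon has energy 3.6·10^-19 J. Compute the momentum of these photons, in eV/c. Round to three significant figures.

2.25 eV/c

Apply p = E/c: p = 1.201·10^-27 kg·m/s.
Converting to eV/c: p = 2.247 eV/c ≈ 2.25 eV/c.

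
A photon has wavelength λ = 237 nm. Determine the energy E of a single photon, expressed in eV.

First convert: λ = 237 nm = 2.37e-7 m.
Apply E = hc/λ: E = 8.382e-19 J.
Converting to eV: E = 5.231 eV ≈ 5.23 eV.

5.23 eV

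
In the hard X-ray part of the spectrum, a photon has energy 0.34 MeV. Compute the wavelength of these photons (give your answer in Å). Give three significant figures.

Take h = 6.62607015e-34 J·s, c = 2.99792458e8 m/s, 1 eV = 1.602176634e-19 J.
First convert: E = 0.34 MeV = 5.4474e-14 J.
The photon relation is λ = hc/E, giving λ = 3.647e-12 m.
Converting to Å: λ = 0.03647 Å ≈ 0.0365 Å.

0.0365 Å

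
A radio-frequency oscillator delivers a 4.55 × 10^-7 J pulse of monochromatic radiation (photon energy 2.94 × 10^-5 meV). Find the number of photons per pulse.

9.66 × 10^19 photons

Per-photon energy: E = 4.710 × 10^-27 J (from energy = 2.94 × 10^-5 meV).
N = E_total / E_photon = 4.55 × 10^-7 J / 4.710 × 10^-27 J = 9.66 × 10^19.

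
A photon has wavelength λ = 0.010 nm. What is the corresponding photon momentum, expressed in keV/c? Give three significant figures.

Use h = 6.62607015·10^-34 J·s, c = 2.99792458·10^8 m/s, 1 eV = 1.602176634·10^-19 J.
Convert to SI: λ = 0.010 nm = 1.0·10^-11 m.
The photon relation is p = h/λ, giving p = 6.626·10^-23 kg·m/s.
Converting to keV/c: p = 124.0 keV/c ≈ 124 keV/c.

124 keV/c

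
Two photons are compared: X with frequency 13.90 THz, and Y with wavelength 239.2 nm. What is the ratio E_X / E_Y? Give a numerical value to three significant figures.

0.0111

E_X = 9.210e-21 J (from frequency = 13.90 THz, via E = hf).
E_Y = 8.305e-19 J (from wavelength = 239.2 nm, via E = hc/λ).
Ratio = 9.210e-21 / 8.305e-19 = 0.0111.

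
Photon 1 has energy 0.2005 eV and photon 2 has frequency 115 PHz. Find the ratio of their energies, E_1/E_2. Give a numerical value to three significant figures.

4.22 × 10^-4

E_1 = 3.212 × 10^-20 J (from energy = 0.2005 eV, via E given directly).
E_2 = 7.620 × 10^-17 J (from frequency = 115 PHz, via E = hf).
Ratio = 3.212 × 10^-20 / 7.620 × 10^-17 = 4.22 × 10^-4.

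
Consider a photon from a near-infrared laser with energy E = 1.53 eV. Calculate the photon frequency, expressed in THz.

370 THz

Convert to SI: E = 1.53 eV = 2.4513·10^-19 J.
Since f = E/h for a photon, f = 3.700·10^14 Hz.
Converting to THz: f = 370.0 THz ≈ 370 THz.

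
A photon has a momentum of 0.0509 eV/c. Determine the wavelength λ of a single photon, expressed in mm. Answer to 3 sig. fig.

Use h = 6.62607015 × 10^-34 J·s, c = 2.99792458 × 10^8 m/s, 1 eV = 1.602176634 × 10^-19 J.
First convert: p = 0.0509 eV/c = 2.7202 × 10^-29 kg·m/s.
For a photon λ = h/p, so λ = 2.436 × 10^-5 m.
Converting to mm: λ = 0.02436 mm ≈ 0.0244 mm.

0.0244 mm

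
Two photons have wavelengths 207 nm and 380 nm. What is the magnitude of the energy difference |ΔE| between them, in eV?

2.73 eV

Using E = hc/λ: E₁ = 9.596e-19 J, E₂ = 5.227e-19 J.
|ΔE| = |9.596e-19 − 5.227e-19| = 4.37e-19 J = 2.73 eV.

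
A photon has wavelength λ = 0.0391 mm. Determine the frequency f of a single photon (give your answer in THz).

In SI units: λ = 0.0391 mm = 3.91e-5 m.
Apply f = c/λ: f = 7.667e12 Hz.
Converting to THz: f = 7.667 THz ≈ 7.67 THz.

7.67 THz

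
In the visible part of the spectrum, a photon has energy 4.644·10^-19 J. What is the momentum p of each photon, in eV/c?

Use c = 2.99792458·10^8 m/s, 1 eV = 1.602176634·10^-19 J.
The photon relation is p = E/c, giving p = 1.549·10^-27 kg·m/s.
Converting to eV/c: p = 2.899 eV/c ≈ 2.90 eV/c.

2.90 eV/c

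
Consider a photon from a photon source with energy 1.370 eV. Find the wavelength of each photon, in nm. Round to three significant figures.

905 nm

(h = 6.62607015e-34 J·s, c = 2.99792458e8 m/s, 1 eV = 1.602176634e-19 J.)
In SI units: E = 1.370 eV = 2.1950e-19 J.
Apply λ = hc/E: λ = 9.050e-7 m.
Converting to nm: λ = 905.0 nm ≈ 905 nm.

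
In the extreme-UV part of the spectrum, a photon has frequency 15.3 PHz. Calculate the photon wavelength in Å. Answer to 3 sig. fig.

196 Å

Take c = 2.99792458e8 m/s.
Convert to SI: f = 15.3 PHz = 1.53e16 Hz.
The photon relation is λ = c/f, giving λ = 1.959e-8 m.
Converting to Å: λ = 195.9 Å ≈ 196 Å.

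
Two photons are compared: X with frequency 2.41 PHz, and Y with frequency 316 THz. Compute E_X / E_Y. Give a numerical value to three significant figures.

E_X = 1.597·10^-18 J (from frequency = 2.41 PHz, via E = hf).
E_Y = 2.094·10^-19 J (from frequency = 316 THz, via E = hf).
Ratio = 1.597·10^-18 / 2.094·10^-19 = 7.63.

7.63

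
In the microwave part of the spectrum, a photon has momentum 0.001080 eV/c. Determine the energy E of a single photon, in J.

Use c = 2.99792458·10^8 m/s, 1 eV = 1.602176634·10^-19 J.
In SI units: p = 0.001080 eV/c = 5.7718·10^-31 kg·m/s.
Since E = pc for a photon, E = 1.730·10^-22 J.
So E ≈ 1.73·10^-22 J.

1.73·10^-22 J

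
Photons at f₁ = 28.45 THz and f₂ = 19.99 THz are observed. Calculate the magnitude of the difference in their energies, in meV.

35.0 meV

Using E = hf: E₁ = 1.8851e-20 J, E₂ = 1.3246e-20 J.
|ΔE| = |1.8851e-20 − 1.3246e-20| = 5.61e-21 J = 35.0 meV.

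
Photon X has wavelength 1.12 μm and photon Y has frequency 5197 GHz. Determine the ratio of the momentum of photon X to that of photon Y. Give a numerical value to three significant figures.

p_X = 5.916e-28 kg·m/s (from wavelength = 1.12 μm, via p = h/λ).
p_Y = 1.149e-29 kg·m/s (from frequency = 5197 GHz, via p = hf/c).
Ratio = 5.916e-28 / 1.149e-29 = 51.5.

51.5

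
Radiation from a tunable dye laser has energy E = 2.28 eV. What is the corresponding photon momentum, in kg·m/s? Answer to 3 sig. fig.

Take c = 2.99792458 × 10^8 m/s, 1 eV = 1.602176634 × 10^-19 J.
In SI units: E = 2.28 eV = 3.6530 × 10^-19 J.
Apply p = E/c: p = 1.218 × 10^-27 kg·m/s.
So p ≈ 1.22 × 10^-27 kg·m/s.

1.22 × 10^-27 kg·m/s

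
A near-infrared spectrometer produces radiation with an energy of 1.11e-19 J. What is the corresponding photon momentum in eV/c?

0.693 eV/c

For a photon p = E/c, so p = 3.703e-28 kg·m/s.
Converting to eV/c: p = 0.6928 eV/c ≈ 0.693 eV/c.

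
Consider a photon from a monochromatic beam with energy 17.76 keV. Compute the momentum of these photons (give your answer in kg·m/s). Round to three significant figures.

9.49 × 10^-24 kg·m/s

Use c = 2.99792458 × 10^8 m/s, 1 eV = 1.602176634 × 10^-19 J.
First convert: E = 17.76 keV = 2.8455 × 10^-15 J.
Apply p = E/c: p = 9.491 × 10^-24 kg·m/s.
So p ≈ 9.49 × 10^-24 kg·m/s.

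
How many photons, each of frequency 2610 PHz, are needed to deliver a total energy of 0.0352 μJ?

Per-photon energy: E = 1.729e-15 J (from frequency = 2610 PHz).
N = E_total / E_photon = 3.52e-8 J / 1.729e-15 J = 2.04e7.

2.04e7 photons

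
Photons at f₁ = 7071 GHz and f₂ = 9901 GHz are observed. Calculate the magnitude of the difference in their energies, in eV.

Using E = hf: E₁ = 4.6853e-21 J, E₂ = 6.5605e-21 J.
|ΔE| = |4.6853e-21 − 6.5605e-21| = 1.88e-21 J = 0.0117 eV.

0.0117 eV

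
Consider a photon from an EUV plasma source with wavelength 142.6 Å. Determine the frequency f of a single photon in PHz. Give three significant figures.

21.0 PHz

In SI units: λ = 142.6 Å = 1.426·10^-8 m.
The photon relation is f = c/λ, giving f = 2.102·10^16 Hz.
Converting to PHz: f = 21.02 PHz ≈ 21.0 PHz.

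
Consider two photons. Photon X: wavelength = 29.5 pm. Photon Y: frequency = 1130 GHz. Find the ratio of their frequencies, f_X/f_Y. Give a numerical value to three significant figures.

8.99 × 10^6

f_X = 1.016 × 10^19 Hz (from wavelength = 29.5 pm, via f = c/λ).
f_Y = 1.130 × 10^12 Hz (from frequency = 1130 GHz, via f given directly).
Ratio = 1.016 × 10^19 / 1.130 × 10^12 = 8.99 × 10^6.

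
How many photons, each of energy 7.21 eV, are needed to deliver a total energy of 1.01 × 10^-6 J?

Per-photon energy: E = 1.155 × 10^-18 J (from energy = 7.21 eV).
N = E_total / E_photon = 1.01 × 10^-6 J / 1.155 × 10^-18 J = 8.74 × 10^11.

8.74 × 10^11 photons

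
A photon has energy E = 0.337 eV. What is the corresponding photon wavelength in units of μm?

Take h = 6.62607015e-34 J·s, c = 2.99792458e8 m/s, 1 eV = 1.602176634e-19 J.
Convert to SI: E = 0.337 eV = 5.3993e-20 J.
Since λ = hc/E for a photon, λ = 3.679e-6 m.
Converting to μm: λ = 3.679 μm ≈ 3.68 μm.

3.68 μm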